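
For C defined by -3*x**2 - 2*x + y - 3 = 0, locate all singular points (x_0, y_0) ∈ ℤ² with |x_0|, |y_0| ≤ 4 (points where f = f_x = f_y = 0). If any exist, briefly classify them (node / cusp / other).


No singular points in the scanned grid; C is smooth there.

Compute partial derivatives:
  f_x = -6*x - 2.
  f_y = 1.
f_y = 1 is a nonzero constant, so f_y never vanishes: no point (x, y) can satisfy f = f_x = f_y = 0. In particular no (x, y) ∈ {−4, ..., 4}² is singular; the curve is smooth.


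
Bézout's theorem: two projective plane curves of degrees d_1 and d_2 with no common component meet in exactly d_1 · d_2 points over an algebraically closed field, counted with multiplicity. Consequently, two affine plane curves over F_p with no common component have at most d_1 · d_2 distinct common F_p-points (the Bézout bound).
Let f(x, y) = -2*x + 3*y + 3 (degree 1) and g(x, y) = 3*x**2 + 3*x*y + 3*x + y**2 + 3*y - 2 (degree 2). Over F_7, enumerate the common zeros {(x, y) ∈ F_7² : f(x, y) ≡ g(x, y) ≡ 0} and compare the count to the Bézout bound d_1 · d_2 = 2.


Common zeros: {(6, 3)}; count = 1; Bézout bound = 2.

deg(f) = 1, deg(g) = 2, so Bézout bound = 2.
Scan x ∈ F_7. For each x, list the y ∈ F_7 with f(x, y) ≡ 0 and those with g(x, y) ≡ 0 (mod 7); the common zeros in that column are the intersection.
  x = 0: f ≡ 0 at y ∈ {6}; g ≡ 0 at y ∈ ∅; common: ∅.
  x = 1: f ≡ 0 at y ∈ {2}; g ≡ 0 at y ∈ ∅; common: ∅.
  x = 2: f ≡ 0 at y ∈ {5}; g ≡ 0 at y ∈ ∅; common: ∅.
  x = 3: f ≡ 0 at y ∈ {1}; g ≡ 0 at y ∈ {4, 5}; common: ∅.
  x = 4: f ≡ 0 at y ∈ {4}; g ≡ 0 at y ∈ {3}; common: ∅.
  x = 5: f ≡ 0 at y ∈ {0}; g ≡ 0 at y ∈ {5}; common: ∅.
  x = 6: f ≡ 0 at y ∈ {3}; g ≡ 0 at y ∈ {3, 4}; common: {3}.
Collecting: common zeros = {(6, 3)}, so the count is 1.
Comparison with the Bézout bound: 1 ≤ 2 = deg(f)·deg(g), as expected for curves with no common component (the affine F_7-count falls short of the bound because intersections may lie at infinity, over extension fields, or carry multiplicity).


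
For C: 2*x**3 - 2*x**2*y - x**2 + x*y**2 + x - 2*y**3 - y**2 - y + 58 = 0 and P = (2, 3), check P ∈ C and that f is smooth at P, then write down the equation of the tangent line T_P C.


Tangent line at P: 6*x - 57*y + 159 = 0.

Step 1: f(2, 3) = 0, so P lies on C.
Step 2: partial derivatives
  f_x(x, y) = 6*x**2 - 4*x*y - 2*x + y**2 + 1, f_y(x, y) = -2*x**2 + 2*x*y - 6*y**2 - 2*y - 1.
  f_x(P) = 6, f_y(P) = -57 (gradient nonzero, so P is smooth).
Step 3: tangent line at P: 6·(x − 2) + -57·(y − 3) = 0.
Expanding: 6*x - 57*y + 159 = 0.


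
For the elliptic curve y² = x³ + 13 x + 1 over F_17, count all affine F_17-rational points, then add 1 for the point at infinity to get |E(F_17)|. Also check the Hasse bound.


Affine points = {(0, 1), (0, 16), (1, 7), (1, 10), (2, 1), (2, 16), (3, 4), (3, 13), (4, 7), (4, 10), (5, 2), (5, 15), (10, 3), (10, 14), (11, 8), (11, 9), (12, 7), (12, 10), (13, 2), (13, 15), (15, 1), (15, 16), (16, 2), (16, 15)}; affine count = 24; |E(F_17)| = 25.

Discriminant check: Δ ∝ 4a³ + 27b² = 4·13³ + 27·1² = 4·2197 + 27·1 ≡ 9 (mod 17). Nonzero ⇒ E is nonsingular.
For each x ∈ F_17, compute rhs = x³ + 13·x + 1 mod 17, then count y ∈ F_17 with y² ≡ rhs.
  x = 0: rhs = 1, matching y values: 1, 16 (2 points).
  x = 1: rhs = 15, matching y values: 7, 10 (2 points).
  x = 2: rhs = 1, matching y values: 1, 16 (2 points).
  x = 3: rhs = 16, matching y values: 4, 13 (2 points).
  x = 4: rhs = 15, matching y values: 7, 10 (2 points).
  x = 5: rhs = 4, matching y values: 2, 15 (2 points).
  x = 6: rhs = 6, matching y values: none (0 points).
  x = 7: rhs = 10, matching y values: none (0 points).
  x = 8: rhs = 5, matching y values: none (0 points).
  x = 9: rhs = 14, matching y values: none (0 points).
  x = 10: rhs = 9, matching y values: 3, 14 (2 points).
  x = 11: rhs = 13, matching y values: 8, 9 (2 points).
  x = 12: rhs = 15, matching y values: 7, 10 (2 points).
  x = 13: rhs = 4, matching y values: 2, 15 (2 points).
  x = 14: rhs = 3, matching y values: none (0 points).
  x = 15: rhs = 1, matching y values: 1, 16 (2 points).
  x = 16: rhs = 4, matching y values: 2, 15 (2 points).
Total affine count: 24.
Full point count |E(F_17)| = 24 + 1 = 25.
Hasse bound: |25 − (17+1)| = |7| = 7 ≤ 2√17 ≈ 8.2462 ✓.


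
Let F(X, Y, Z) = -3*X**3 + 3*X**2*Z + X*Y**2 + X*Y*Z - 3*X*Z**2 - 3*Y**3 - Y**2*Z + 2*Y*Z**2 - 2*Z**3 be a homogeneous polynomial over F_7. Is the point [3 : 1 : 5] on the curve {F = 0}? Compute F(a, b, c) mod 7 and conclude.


F(3,1,5) ≡ 3 (mod 7); P is NOT on the curve.

Evaluate F(3, 1, 5) term-by-term (mod 7).
  -3*X**3 ↦ -3·27·1·1 = -81
  3*X**2*Z ↦ 3·9·1·5 = 135
  X*Y**2 ↦ 1·3·1·1 = 3
  X*Y*Z ↦ 1·3·1·5 = 15
  -3*X*Z**2 ↦ -3·3·1·25 = -225
  -3*Y**3 ↦ -3·1·1·1 = -3
  -Y**2*Z ↦ -1·1·1·5 = -5
  2*Y*Z**2 ↦ 2·1·1·25 = 50
  -2*Z**3 ↦ -2·1·1·125 = -250
Sum: F(3, 1, 5) = (-81) + (135) + (3) + (15) + (-225) + (-3) + (-5) + (50) + (-250) = -361.
Reducing mod 7: -361 ≡ 3 (mod 7).
Since F(a, b, c) ≡ 3 ≠ 0 (mod 7), P does NOT lie on the curve.


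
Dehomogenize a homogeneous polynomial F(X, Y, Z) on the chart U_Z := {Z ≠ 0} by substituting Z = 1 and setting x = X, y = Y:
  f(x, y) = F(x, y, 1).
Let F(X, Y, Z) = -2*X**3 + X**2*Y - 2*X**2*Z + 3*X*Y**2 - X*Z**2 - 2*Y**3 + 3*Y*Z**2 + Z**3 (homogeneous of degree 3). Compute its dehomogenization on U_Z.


f(x, y) = -2*x**3 + x**2*y - 2*x**2 + 3*x*y**2 - x - 2*y**3 + 3*y + 1

On U_Z we set Z = 1. Each monomial c·X^i·Y^j·Z^k in F becomes c·x^i·y^j·1^k = c·x^i·y^j.
Substituting Z = 1: F(X, Y, 1) = -2*x**3 + x**2*y - 2*x**2 + 3*x*y**2 - x - 2*y**3 + 3*y + 1.
Note: deg(f) ≤ deg(F) = 3; strict inequality happens when F is divisible by Z (lost terms).


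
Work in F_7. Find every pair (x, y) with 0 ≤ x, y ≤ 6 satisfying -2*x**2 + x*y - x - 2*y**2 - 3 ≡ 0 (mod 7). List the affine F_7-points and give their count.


Affine F_7-points: {(0, 3), (0, 4), (1, 1), (1, 3), (5, 2), (5, 4), (6, 1), (6, 2)}; count = 8.

For each of the 49 pairs (x, y) ∈ F_7², evaluate f(x, y) mod 7. Record the zeros.
  x = 0: [0↦4, 1↦2, 2↦3, 3↦0, 4↦0, 5↦3, 6↦2]  zeros at y ∈ {3, 4}
  x = 1: [0↦1, 1↦0, 2↦2, 3↦0, 4↦1, 5↦5, 6↦5]  zeros at y ∈ {1, 3}
  x = 2: [0↦1, 1↦1, 2↦4, 3↦3, 4↦5, 5↦3, 6↦4]  zeros at y ∈ ∅
  x = 3: [0↦4, 1↦5, 2↦2, 3↦2, 4↦5, 5↦4, 6↦6]  zeros at y ∈ ∅
  x = 4: [0↦3, 1↦5, 2↦3, 3↦4, 4↦1, 5↦1, 6↦4]  zeros at y ∈ ∅
  x = 5: [0↦5, 1↦1, 2↦0, 3↦2, 4↦0, 5↦1, 6↦5]  zeros at y ∈ {2, 4}
  x = 6: [0↦3, 1↦0, 2↦0, 3↦3, 4↦2, 5↦4, 6↦2]  zeros at y ∈ {1, 2}
Collecting zeros: affine points = {(0, 3), (0, 4), (1, 1), (1, 3), (5, 2), (5, 4), (6, 1), (6, 2)}.
Total count |C(F_7)_aff| = 8.


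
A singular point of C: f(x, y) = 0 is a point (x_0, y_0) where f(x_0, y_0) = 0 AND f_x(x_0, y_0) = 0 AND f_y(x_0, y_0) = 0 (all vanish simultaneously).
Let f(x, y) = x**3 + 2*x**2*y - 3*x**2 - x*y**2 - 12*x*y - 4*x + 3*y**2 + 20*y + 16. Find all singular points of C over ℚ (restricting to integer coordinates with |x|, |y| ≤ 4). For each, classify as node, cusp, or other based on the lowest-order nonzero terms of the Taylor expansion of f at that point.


Singular points: {(2, -2)}; classification: node.

Compute partial derivatives:
  f_x = 3*x**2 + 4*x*y - 6*x - y**2 - 12*y - 4.
  f_y = 2*x**2 - 2*x*y - 12*x + 6*y + 20.
Scan x_0 ∈ {−4, ..., 4}. For each x_0, f_y(x_0, y) is a polynomial in y; find its integer roots y ∈ {−4, ..., 4}, then test f_x and f at those candidates.
  x = -4: f_y(-4, y) = 14*y + 100; no integer root y with |y| ≤ 4.
  x = -3: f_y(-3, y) = 12*y + 74; no integer root y with |y| ≤ 4.
  x = -2: f_y(-2, y) = 10*y + 52; no integer root y with |y| ≤ 4.
  x = -1: f_y(-1, y) = 8*y + 34; no integer root y with |y| ≤ 4.
  x = 0: f_y(0, y) = 6*y + 20; no integer root y with |y| ≤ 4.
  x = 1: f_y(1, y) = 4*y + 10; no integer root y with |y| ≤ 4.
  x = 2: f_y(2, y) = 2*y + 4; vanishes at y ∈ {-2}. (2, -2): f_x = 0, f = 0 — SINGULAR.
  x = 3: f_y(3, y) = 2; no integer root y with |y| ≤ 4.
  x = 4: f_y(4, y) = 4 - 2*y; vanishes at y ∈ {2}. (4, 2): f_x = 24 ≠ 0.
Only singular point on the grid: (2, -2).
Classify: substitute x = 2 + u, y = -2 + v and expand: f = u**3 + 2*u**2*v - u**2 - u*v**2 + v**2.
No constant or linear terms (consistent with a singular point). Quadratic part: -u**2 + v**2. Cubic part: u**3 + 2*u**2*v - u*v**2.
The quadratic part v**2 - u**2 = (v − u)(v + u) splits into two distinct linear factors, so there are two distinct tangent lines y − -2 = ±(x − 2) — this is a node (ordinary double point).
Classification: node.


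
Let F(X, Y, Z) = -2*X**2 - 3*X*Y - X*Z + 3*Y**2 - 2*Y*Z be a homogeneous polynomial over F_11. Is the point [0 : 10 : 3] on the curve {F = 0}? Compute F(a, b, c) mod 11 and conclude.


F(0,10,3) ≡ 9 (mod 11); P is NOT on the curve.

Evaluate F(0, 10, 3) term-by-term (mod 11).
  -2*X**2 ↦ -2·0·1·1 = 0
  -3*X*Y ↦ -3·0·10·1 = 0
  -X*Z ↦ -1·0·1·3 = 0
  3*Y**2 ↦ 3·1·100·1 = 300
  -2*Y*Z ↦ -2·1·10·3 = -60
Sum: F(0, 10, 3) = (0) + (0) + (0) + (300) + (-60) = 240.
Reducing mod 11: 240 ≡ 9 (mod 11).
Since F(a, b, c) ≡ 9 ≠ 0 (mod 11), P does NOT lie on the curve.


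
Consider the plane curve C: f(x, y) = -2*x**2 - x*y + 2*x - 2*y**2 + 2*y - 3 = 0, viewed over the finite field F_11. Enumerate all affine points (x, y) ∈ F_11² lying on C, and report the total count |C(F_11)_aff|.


Affine F_11-points: {(7, 7)}; count = 1.

For each of the 121 pairs (x, y) ∈ F_11², evaluate f(x, y) mod 11. Record the zeros.
  x = 0: [0↦8, 1↦8, 2↦4, 3↦7, 4↦6, 5↦1, 6↦3, 7↦1, 8↦6, 9↦7, 10↦4]  zeros at y ∈ ∅
  x = 1: [0↦8, 1↦7, 2↦2, 3↦4, 4↦2, 5↦7, 6↦8, 7↦5, 8↦9, 9↦9, 10↦5]  zeros at y ∈ ∅
  x = 2: [0↦4, 1↦2, 2↦7, 3↦8, 4↦5, 5↦9, 6↦9, 7↦5, 8↦8, 9↦7, 10↦2]  zeros at y ∈ ∅
  x = 3: [0↦7, 1↦4, 2↦8, 3↦8, 4↦4, 5↦7, 6↦6, 7↦1, 8↦3, 9↦1, 10↦6]  zeros at y ∈ ∅
  x = 4: [0↦6, 1↦2, 2↦5, 3↦4, 4↦10, 5↦1, 6↦10, 7↦4, 8↦5, 9↦2, 10↦6]  zeros at y ∈ ∅
  x = 5: [0↦1, 1↦7, 2↦9, 3↦7, 4↦1, 5↦2, 6↦10, 7↦3, 8↦3, 9↦10, 10↦2]  zeros at y ∈ ∅
  x = 6: [0↦3, 1↦8, 2↦9, 3↦6, 4↦10, 5↦10, 6↦6, 7↦9, 8↦8, 9↦3, 10↦5]  zeros at y ∈ ∅
  x = 7: [0↦1, 1↦5, 2↦5, 3↦1, 4↦4, 5↦3, 6↦9, 7↦0, 8↦9, 9↦3, 10↦4]  zeros at y ∈ {7}
  x = 8: [0↦6, 1↦9, 2↦8, 3↦3, 4↦5, 5↦3, 6↦8, 7↦9, 8↦6, 9↦10, 10↦10]  zeros at y ∈ ∅
  x = 9: [0↦7, 1↦9, 2↦7, 3↦1, 4↦2, 5↦10, 6↦3, 7↦3, 8↦10, 9↦2, 10↦1]  zeros at y ∈ ∅
  x = 10: [0↦4, 1↦5, 2↦2, 3↦6, 4↦6, 5↦2, 6↦5, 7↦4, 8↦10, 9↦1, 10↦10]  zeros at y ∈ ∅
Collecting zeros: affine points = {(7, 7)}.
Total count |C(F_11)_aff| = 1.


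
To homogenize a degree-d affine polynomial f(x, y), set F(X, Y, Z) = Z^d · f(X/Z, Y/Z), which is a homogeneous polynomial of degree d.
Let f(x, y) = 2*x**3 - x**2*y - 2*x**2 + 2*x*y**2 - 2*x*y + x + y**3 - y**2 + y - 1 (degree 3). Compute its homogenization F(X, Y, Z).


F(X, Y, Z) = 2*X**3 - X**2*Y - 2*X**2*Z + 2*X*Y**2 - 2*X*Y*Z + X*Z**2 + Y**3 - Y**2*Z + Y*Z**2 - Z**3

deg(f) = 3.
Substitute x = X/Z, y = Y/Z into f, then multiply by Z^3.
  monomial 2·x^3·y^0 ↦ 2·X^3·Y^0·Z^0.
  monomial -1·x^2·y^1 ↦ -1·X^2·Y^1·Z^0.
  monomial -2·x^2·y^0 ↦ -2·X^2·Y^0·Z^1.
  monomial 2·x^1·y^2 ↦ 2·X^1·Y^2·Z^0.
  monomial -2·x^1·y^1 ↦ -2·X^1·Y^1·Z^1.
  monomial 1·x^1·y^0 ↦ 1·X^1·Y^0·Z^2.
  monomial 1·x^0·y^3 ↦ 1·X^0·Y^3·Z^0.
  monomial -1·x^0·y^2 ↦ -1·X^0·Y^2·Z^1.
  monomial 1·x^0·y^1 ↦ 1·X^0·Y^1·Z^2.
  monomial -1·x^0·y^0 ↦ -1·X^0·Y^0·Z^3.
Collecting: F(X, Y, Z) = 2*X**3 - X**2*Y - 2*X**2*Z + 2*X*Y**2 - 2*X*Y*Z + X*Z**2 + Y**3 - Y**2*Z + Y*Z**2 - Z**3.


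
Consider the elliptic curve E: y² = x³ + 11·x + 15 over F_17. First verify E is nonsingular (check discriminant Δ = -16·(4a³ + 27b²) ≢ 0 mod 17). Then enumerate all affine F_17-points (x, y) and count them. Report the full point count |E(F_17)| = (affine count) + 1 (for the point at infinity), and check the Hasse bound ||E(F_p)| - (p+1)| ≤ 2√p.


Affine points = {(0, 7), (0, 10), (4, 2), (4, 15), (5, 5), (5, 12), (6, 5), (6, 12), (13, 3), (13, 14), (15, 6), (15, 11)}; affine count = 12; |E(F_17)| = 13.

Discriminant check: Δ ∝ 4a³ + 27b² = 4·11³ + 27·15² = 4·1331 + 27·225 ≡ 9 (mod 17). Nonzero ⇒ E is nonsingular.
For each x ∈ F_17, compute rhs = x³ + 11·x + 15 mod 17, then count y ∈ F_17 with y² ≡ rhs.
  x = 0: rhs = 15, matching y values: 7, 10 (2 points).
  x = 1: rhs = 10, matching y values: none (0 points).
  x = 2: rhs = 11, matching y values: none (0 points).
  x = 3: rhs = 7, matching y values: none (0 points).
  x = 4: rhs = 4, matching y values: 2, 15 (2 points).
  x = 5: rhs = 8, matching y values: 5, 12 (2 points).
  x = 6: rhs = 8, matching y values: 5, 12 (2 points).
  x = 7: rhs = 10, matching y values: none (0 points).
  x = 8: rhs = 3, matching y values: none (0 points).
  x = 9: rhs = 10, matching y values: none (0 points).
  x = 10: rhs = 3, matching y values: none (0 points).
  x = 11: rhs = 5, matching y values: none (0 points).
  x = 12: rhs = 5, matching y values: none (0 points).
  x = 13: rhs = 9, matching y values: 3, 14 (2 points).
  x = 14: rhs = 6, matching y values: none (0 points).
  x = 15: rhs = 2, matching y values: 6, 11 (2 points).
  x = 16: rhs = 3, matching y values: none (0 points).
Total affine count: 12.
Full point count |E(F_17)| = 12 + 1 = 13.
Hasse bound: |13 − (17+1)| = |-5| = 5 ≤ 2√17 ≈ 8.2462 ✓.


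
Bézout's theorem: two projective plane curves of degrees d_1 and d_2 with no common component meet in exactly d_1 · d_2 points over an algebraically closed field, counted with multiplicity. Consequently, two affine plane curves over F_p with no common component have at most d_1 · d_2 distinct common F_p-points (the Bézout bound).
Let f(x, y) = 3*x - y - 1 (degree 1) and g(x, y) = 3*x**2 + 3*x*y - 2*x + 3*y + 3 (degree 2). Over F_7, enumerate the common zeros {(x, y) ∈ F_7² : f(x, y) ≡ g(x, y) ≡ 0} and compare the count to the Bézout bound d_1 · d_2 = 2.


Common zeros: {(0, 6), (2, 5)}; count = 2; Bézout bound = 2.

deg(f) = 1, deg(g) = 2, so Bézout bound = 2.
Scan x ∈ F_7. For each x, list the y ∈ F_7 with f(x, y) ≡ 0 and those with g(x, y) ≡ 0 (mod 7); the common zeros in that column are the intersection.
  x = 0: f ≡ 0 at y ∈ {6}; g ≡ 0 at y ∈ {6}; common: {6}.
  x = 1: f ≡ 0 at y ∈ {2}; g ≡ 0 at y ∈ {4}; common: ∅.
  x = 2: f ≡ 0 at y ∈ {5}; g ≡ 0 at y ∈ {5}; common: {5}.
  x = 3: f ≡ 0 at y ∈ {1}; g ≡ 0 at y ∈ {5}; common: ∅.
  x = 4: f ≡ 0 at y ∈ {4}; g ≡ 0 at y ∈ {6}; common: ∅.
  x = 5: f ≡ 0 at y ∈ {0}; g ≡ 0 at y ∈ {4}; common: ∅.
  x = 6: f ≡ 0 at y ∈ {3}; g ≡ 0 at y ∈ ∅; common: ∅.
Collecting: common zeros = {(0, 6), (2, 5)}, so the count is 2.
Comparison with the Bézout bound: 2 ≤ 2 = deg(f)·deg(g), as expected for curves with no common component (the bound is attained).


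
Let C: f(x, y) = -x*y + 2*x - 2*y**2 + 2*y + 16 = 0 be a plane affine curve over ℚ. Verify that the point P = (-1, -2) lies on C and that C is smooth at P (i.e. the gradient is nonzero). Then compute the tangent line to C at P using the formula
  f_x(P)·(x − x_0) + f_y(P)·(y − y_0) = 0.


Tangent line at P: 4*x + 11*y + 26 = 0.

Step 1: f(-1, -2) = 0, so P lies on C.
Step 2: partial derivatives
  f_x(x, y) = 2 - y, f_y(x, y) = -x - 4*y + 2.
  f_x(P) = 4, f_y(P) = 11 (gradient nonzero, so P is smooth).
Step 3: tangent line at P: 4·(x − -1) + 11·(y − -2) = 0.
Expanding: 4*x + 11*y + 26 = 0.


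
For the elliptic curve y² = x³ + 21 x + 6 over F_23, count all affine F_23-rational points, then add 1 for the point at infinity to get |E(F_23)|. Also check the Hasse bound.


Affine points = {(0, 11), (0, 12), (3, 2), (3, 21), (4, 4), (4, 19), (5, 11), (5, 12), (6, 7), (6, 16), (7, 6), (7, 17), (9, 2), (9, 21), (11, 2), (11, 21), (12, 10), (12, 13), (14, 10), (14, 13), (15, 4), (15, 19), (17, 3), (17, 20), (18, 11), (18, 12), (20, 10), (20, 13), (21, 5), (21, 18)}; affine count = 30; |E(F_23)| = 31.

Discriminant check: Δ ∝ 4a³ + 27b² = 4·21³ + 27·6² = 4·9261 + 27·36 ≡ 20 (mod 23). Nonzero ⇒ E is nonsingular.
For each x ∈ F_23, compute rhs = x³ + 21·x + 6 mod 23, then count y ∈ F_23 with y² ≡ rhs.
  x = 0: rhs = 6, matching y values: 11, 12 (2 points).
  x = 1: rhs = 5, matching y values: none (0 points).
  x = 2: rhs = 10, matching y values: none (0 points).
  x = 3: rhs = 4, matching y values: 2, 21 (2 points).
  x = 4: rhs = 16, matching y values: 4, 19 (2 points).
  x = 5: rhs = 6, matching y values: 11, 12 (2 points).
  x = 6: rhs = 3, matching y values: 7, 16 (2 points).
  x = 7: rhs = 13, matching y values: 6, 17 (2 points).
  x = 8: rhs = 19, matching y values: none (0 points).
  x = 9: rhs = 4, matching y values: 2, 21 (2 points).
  x = 10: rhs = 20, matching y values: none (0 points).
  x = 11: rhs = 4, matching y values: 2, 21 (2 points).
  x = 12: rhs = 8, matching y values: 10, 13 (2 points).
  x = 13: rhs = 15, matching y values: none (0 points).
  x = 14: rhs = 8, matching y values: 10, 13 (2 points).
  x = 15: rhs = 16, matching y values: 4, 19 (2 points).
  x = 16: rhs = 22, matching y values: none (0 points).
  x = 17: rhs = 9, matching y values: 3, 20 (2 points).
  x = 18: rhs = 6, matching y values: 11, 12 (2 points).
  x = 19: rhs = 19, matching y values: none (0 points).
  x = 20: rhs = 8, matching y values: 10, 13 (2 points).
  x = 21: rhs = 2, matching y values: 5, 18 (2 points).
  x = 22: rhs = 7, matching y values: none (0 points).
Total affine count: 30.
Full point count |E(F_23)| = 30 + 1 = 31.
Hasse bound: |31 − (23+1)| = |7| = 7 ≤ 2√23 ≈ 9.5917 ✓.


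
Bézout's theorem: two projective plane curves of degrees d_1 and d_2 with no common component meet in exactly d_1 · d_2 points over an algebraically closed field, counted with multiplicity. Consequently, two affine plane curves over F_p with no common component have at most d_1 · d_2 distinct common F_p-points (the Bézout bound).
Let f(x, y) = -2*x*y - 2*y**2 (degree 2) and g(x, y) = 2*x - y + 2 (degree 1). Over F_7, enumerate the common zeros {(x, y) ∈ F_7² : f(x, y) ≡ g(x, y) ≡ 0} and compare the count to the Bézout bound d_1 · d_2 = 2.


Common zeros: {(4, 3), (6, 0)}; count = 2; Bézout bound = 2.

deg(f) = 2, deg(g) = 1, so Bézout bound = 2.
Scan x ∈ F_7. For each x, list the y ∈ F_7 with f(x, y) ≡ 0 and those with g(x, y) ≡ 0 (mod 7); the common zeros in that column are the intersection.
  x = 0: f ≡ 0 at y ∈ {0}; g ≡ 0 at y ∈ {2}; common: ∅.
  x = 1: f ≡ 0 at y ∈ {0, 6}; g ≡ 0 at y ∈ {4}; common: ∅.
  x = 2: f ≡ 0 at y ∈ {0, 5}; g ≡ 0 at y ∈ {6}; common: ∅.
  x = 3: f ≡ 0 at y ∈ {0, 4}; g ≡ 0 at y ∈ {1}; common: ∅.
  x = 4: f ≡ 0 at y ∈ {0, 3}; g ≡ 0 at y ∈ {3}; common: {3}.
  x = 5: f ≡ 0 at y ∈ {0, 2}; g ≡ 0 at y ∈ {5}; common: ∅.
  x = 6: f ≡ 0 at y ∈ {0, 1}; g ≡ 0 at y ∈ {0}; common: {0}.
Collecting: common zeros = {(4, 3), (6, 0)}, so the count is 2.
Comparison with the Bézout bound: 2 ≤ 2 = deg(f)·deg(g), as expected for curves with no common component (the bound is attained).


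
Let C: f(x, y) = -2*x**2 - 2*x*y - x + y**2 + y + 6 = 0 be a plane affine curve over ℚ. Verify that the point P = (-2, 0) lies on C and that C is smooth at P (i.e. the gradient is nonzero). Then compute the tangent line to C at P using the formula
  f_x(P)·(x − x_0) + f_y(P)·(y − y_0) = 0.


Tangent line at P: 7*x + 5*y + 14 = 0.

Step 1: f(-2, 0) = 0, so P lies on C.
Step 2: partial derivatives
  f_x(x, y) = -4*x - 2*y - 1, f_y(x, y) = -2*x + 2*y + 1.
  f_x(P) = 7, f_y(P) = 5 (gradient nonzero, so P is smooth).
Step 3: tangent line at P: 7·(x − -2) + 5·(y − 0) = 0.
Expanding: 7*x + 5*y + 14 = 0.


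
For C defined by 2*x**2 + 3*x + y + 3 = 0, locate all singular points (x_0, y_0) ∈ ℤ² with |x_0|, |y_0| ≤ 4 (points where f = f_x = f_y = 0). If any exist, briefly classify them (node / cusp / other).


No singular points in the scanned grid; C is smooth there.

Compute partial derivatives:
  f_x = 4*x + 3.
  f_y = 1.
f_y = 1 is a nonzero constant, so f_y never vanishes: no point (x, y) can satisfy f = f_x = f_y = 0. In particular no (x, y) ∈ {−4, ..., 4}² is singular; the curve is smooth.


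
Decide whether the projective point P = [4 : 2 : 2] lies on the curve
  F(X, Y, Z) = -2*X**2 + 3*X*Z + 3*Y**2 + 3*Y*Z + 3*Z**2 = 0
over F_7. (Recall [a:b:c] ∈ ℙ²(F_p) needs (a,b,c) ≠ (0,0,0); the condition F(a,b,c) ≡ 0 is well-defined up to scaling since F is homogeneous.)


F(4,2,2) ≡ 0 (mod 7); P is on the curve.

Evaluate F(4, 2, 2) term-by-term (mod 7).
  -2*X**2 ↦ -2·16·1·1 = -32
  3*X*Z ↦ 3·4·1·2 = 24
  3*Y**2 ↦ 3·1·4·1 = 12
  3*Y*Z ↦ 3·1·2·2 = 12
  3*Z**2 ↦ 3·1·1·4 = 12
Sum: F(4, 2, 2) = (-32) + (24) + (12) + (12) + (12) = 28.
Reducing mod 7: 28 ≡ 0 (mod 7).
Since F(a, b, c) ≡ 0 (mod 7), P lies on the curve.


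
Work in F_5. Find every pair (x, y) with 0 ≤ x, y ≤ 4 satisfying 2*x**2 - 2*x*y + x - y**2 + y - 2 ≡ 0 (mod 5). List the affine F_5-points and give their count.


Affine F_5-points: {(1, 2), (2, 3), (2, 4), (3, 2), (3, 3), (4, 4)}; count = 6.

For each of the 25 pairs (x, y) ∈ F_5², evaluate f(x, y) mod 5. Record the zeros.
  x = 0: [0↦3, 1↦3, 2↦1, 3↦2, 4↦1]  zeros at y ∈ ∅
  x = 1: [0↦1, 1↦4, 2↦0, 3↦4, 4↦1]  zeros at y ∈ {2}
  x = 2: [0↦3, 1↦4, 2↦3, 3↦0, 4↦0]  zeros at y ∈ {3, 4}
  x = 3: [0↦4, 1↦3, 2↦0, 3↦0, 4↦3]  zeros at y ∈ {2, 3}
  x = 4: [0↦4, 1↦1, 2↦1, 3↦4, 4↦0]  zeros at y ∈ {4}
Collecting zeros: affine points = {(1, 2), (2, 3), (2, 4), (3, 2), (3, 3), (4, 4)}.
Total count |C(F_5)_aff| = 6.


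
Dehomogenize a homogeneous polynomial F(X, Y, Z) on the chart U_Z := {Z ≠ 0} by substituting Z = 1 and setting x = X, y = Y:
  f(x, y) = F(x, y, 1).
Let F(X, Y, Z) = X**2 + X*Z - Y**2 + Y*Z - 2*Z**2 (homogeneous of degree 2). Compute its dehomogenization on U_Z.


f(x, y) = x**2 + x - y**2 + y - 2

On U_Z we set Z = 1. Each monomial c·X^i·Y^j·Z^k in F becomes c·x^i·y^j·1^k = c·x^i·y^j.
Substituting Z = 1: F(X, Y, 1) = x**2 + x - y**2 + y - 2.
Note: deg(f) ≤ deg(F) = 2; strict inequality happens when F is divisible by Z (lost terms).


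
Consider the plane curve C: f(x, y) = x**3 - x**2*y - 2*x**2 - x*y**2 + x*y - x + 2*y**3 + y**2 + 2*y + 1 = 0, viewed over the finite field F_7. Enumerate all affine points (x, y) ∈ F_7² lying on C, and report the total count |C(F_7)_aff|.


Affine F_7-points: {(0, 3), (1, 5), (2, 1), (2, 5), (3, 0), (3, 2), (3, 6), (4, 5), (5, 2), (5, 3), (5, 4)}; count = 11.

For each of the 49 pairs (x, y) ∈ F_7², evaluate f(x, y) mod 7. Record the zeros.
  x = 0: [0↦1, 1↦6, 2↦4, 3↦0, 4↦6, 5↦6, 6↦5]  zeros at y ∈ {3}
  x = 1: [0↦6, 1↦3, 2↦5, 3↦3, 4↦2, 5↦0, 6↦2]  zeros at y ∈ {5}
  x = 2: [0↦6, 1↦0, 2↦4, 3↦2, 4↦6, 5↦0, 6↦3]  zeros at y ∈ {1, 5}
  x = 3: [0↦0, 1↦3, 2↦0, 3↦3, 4↦3, 5↦5, 6↦0]  zeros at y ∈ {0, 2, 6}
  x = 4: [0↦1, 1↦4, 2↦6, 3↦5, 4↦6, 5↦0, 6↦6]  zeros at y ∈ {5}
  x = 5: [0↦1, 1↦2, 2↦0, 3↦0, 4↦0, 5↦5, 6↦6]  zeros at y ∈ {2, 3, 4}
  x = 6: [0↦6, 1↦3, 2↦2, 3↦1, 4↦5, 5↦5, 6↦6]  zeros at y ∈ ∅
Collecting zeros: affine points = {(0, 3), (1, 5), (2, 1), (2, 5), (3, 0), (3, 2), (3, 6), (4, 5), (5, 2), (5, 3), (5, 4)}.
Total count |C(F_7)_aff| = 11.


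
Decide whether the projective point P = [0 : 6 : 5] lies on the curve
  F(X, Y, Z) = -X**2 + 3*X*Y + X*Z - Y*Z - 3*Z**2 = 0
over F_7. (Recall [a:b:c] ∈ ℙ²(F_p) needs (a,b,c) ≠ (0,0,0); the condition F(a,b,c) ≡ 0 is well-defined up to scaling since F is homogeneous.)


F(0,6,5) ≡ 0 (mod 7); P is on the curve.

Evaluate F(0, 6, 5) term-by-term (mod 7).
  -X**2 ↦ -1·0·1·1 = 0
  3*X*Y ↦ 3·0·6·1 = 0
  X*Z ↦ 1·0·1·5 = 0
  -Y*Z ↦ -1·1·6·5 = -30
  -3*Z**2 ↦ -3·1·1·25 = -75
Sum: F(0, 6, 5) = (0) + (0) + (0) + (-30) + (-75) = -105.
Reducing mod 7: -105 ≡ 0 (mod 7).
Since F(a, b, c) ≡ 0 (mod 7), P lies on the curve.


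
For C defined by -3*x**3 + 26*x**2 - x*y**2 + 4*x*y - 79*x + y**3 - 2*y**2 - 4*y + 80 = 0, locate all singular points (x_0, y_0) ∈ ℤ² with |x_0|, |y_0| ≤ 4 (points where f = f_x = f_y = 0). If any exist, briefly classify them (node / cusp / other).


Singular points: {(3, 2)}; classification: node.

Compute partial derivatives:
  f_x = -9*x**2 + 52*x - y**2 + 4*y - 79.
  f_y = -2*x*y + 4*x + 3*y**2 - 4*y - 4.
Scan x_0 ∈ {−4, ..., 4}. For each x_0, f_y(x_0, y) is a polynomial in y; find its integer roots y ∈ {−4, ..., 4}, then test f_x and f at those candidates.
  x = -4: f_y(-4, y) = 3*y**2 + 4*y - 20; vanishes at y ∈ {2}. (-4, 2): f_x = -427 ≠ 0.
  x = -3: f_y(-3, y) = 3*y**2 + 2*y - 16; vanishes at y ∈ {2}. (-3, 2): f_x = -312 ≠ 0.
  x = -2: f_y(-2, y) = 3*y**2 - 12; vanishes at y ∈ {-2, 2}. (-2, -2): f_x = -231 ≠ 0; (-2, 2): f_x = -215 ≠ 0.
  x = -1: f_y(-1, y) = 3*y**2 - 2*y - 8; vanishes at y ∈ {2}. (-1, 2): f_x = -136 ≠ 0.
  x = 0: f_y(0, y) = 3*y**2 - 4*y - 4; vanishes at y ∈ {2}. (0, 2): f_x = -75 ≠ 0.
  x = 1: f_y(1, y) = 3*y**2 - 6*y; vanishes at y ∈ {0, 2}. (1, 0): f_x = -36 ≠ 0; (1, 2): f_x = -32 ≠ 0.
  x = 2: f_y(2, y) = 3*y**2 - 8*y + 4; vanishes at y ∈ {2}. (2, 2): f_x = -7 ≠ 0.
  x = 3: f_y(3, y) = 3*y**2 - 10*y + 8; vanishes at y ∈ {2}. (3, 2): f_x = 0, f = 0 — SINGULAR.
  x = 4: f_y(4, y) = 3*y**2 - 12*y + 12; vanishes at y ∈ {2}. (4, 2): f_x = -11 ≠ 0.
Only singular point on the grid: (3, 2).
Classify: substitute x = 3 + u, y = 2 + v and expand: f = -3*u**3 - u**2 - u*v**2 + v**3 + v**2.
No constant or linear terms (consistent with a singular point). Quadratic part: -u**2 + v**2. Cubic part: -3*u**3 - u*v**2 + v**3.
The quadratic part v**2 - u**2 = (v − u)(v + u) splits into two distinct linear factors, so there are two distinct tangent lines y − 2 = ±(x − 3) — this is a node (ordinary double point).
Classification: node.


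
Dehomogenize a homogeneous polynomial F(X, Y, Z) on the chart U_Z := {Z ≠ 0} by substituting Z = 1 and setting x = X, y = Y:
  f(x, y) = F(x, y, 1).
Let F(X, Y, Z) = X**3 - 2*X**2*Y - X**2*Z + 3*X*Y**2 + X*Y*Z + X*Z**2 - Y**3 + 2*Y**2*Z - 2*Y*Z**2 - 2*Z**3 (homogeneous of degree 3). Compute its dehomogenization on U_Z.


f(x, y) = x**3 - 2*x**2*y - x**2 + 3*x*y**2 + x*y + x - y**3 + 2*y**2 - 2*y - 2

On U_Z we set Z = 1. Each monomial c·X^i·Y^j·Z^k in F becomes c·x^i·y^j·1^k = c·x^i·y^j.
Substituting Z = 1: F(X, Y, 1) = x**3 - 2*x**2*y - x**2 + 3*x*y**2 + x*y + x - y**3 + 2*y**2 - 2*y - 2.
Note: deg(f) ≤ deg(F) = 3; strict inequality happens when F is divisible by Z (lost terms).


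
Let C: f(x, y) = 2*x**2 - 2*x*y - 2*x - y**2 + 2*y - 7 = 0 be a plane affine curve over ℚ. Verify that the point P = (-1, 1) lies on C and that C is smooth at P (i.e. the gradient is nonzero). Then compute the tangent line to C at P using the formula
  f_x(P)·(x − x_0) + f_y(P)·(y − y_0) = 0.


Tangent line at P: -8*x + 2*y - 10 = 0.

Step 1: f(-1, 1) = 0, so P lies on C.
Step 2: partial derivatives
  f_x(x, y) = 4*x - 2*y - 2, f_y(x, y) = -2*x - 2*y + 2.
  f_x(P) = -8, f_y(P) = 2 (gradient nonzero, so P is smooth).
Step 3: tangent line at P: -8·(x − -1) + 2·(y − 1) = 0.
Expanding: -8*x + 2*y - 10 = 0.


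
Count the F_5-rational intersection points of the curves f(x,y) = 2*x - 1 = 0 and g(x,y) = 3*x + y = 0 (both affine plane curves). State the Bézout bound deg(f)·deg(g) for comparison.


Common zeros: {(3, 1)}; count = 1; Bézout bound = 1.

deg(f) = 1, deg(g) = 1, so Bézout bound = 1.
Scan x ∈ F_5. For each x, list the y ∈ F_5 with f(x, y) ≡ 0 and those with g(x, y) ≡ 0 (mod 5); the common zeros in that column are the intersection.
  x = 0: f ≡ 0 at y ∈ ∅; g ≡ 0 at y ∈ {0}; common: ∅.
  x = 1: f ≡ 0 at y ∈ ∅; g ≡ 0 at y ∈ {2}; common: ∅.
  x = 2: f ≡ 0 at y ∈ ∅; g ≡ 0 at y ∈ {4}; common: ∅.
  x = 3: f ≡ 0 at y ∈ {0, 1, 2, 3, 4}; g ≡ 0 at y ∈ {1}; common: {1}.
  x = 4: f ≡ 0 at y ∈ ∅; g ≡ 0 at y ∈ {3}; common: ∅.
Collecting: common zeros = {(3, 1)}, so the count is 1.
Comparison with the Bézout bound: 1 ≤ 1 = deg(f)·deg(g), as expected for curves with no common component (the bound is attained).


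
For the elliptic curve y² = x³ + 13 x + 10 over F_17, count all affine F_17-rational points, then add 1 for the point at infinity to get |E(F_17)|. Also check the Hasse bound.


Affine points = {(3, 5), (3, 12), (5, 8), (5, 9), (6, 7), (6, 10), (7, 6), (7, 11), (10, 1), (10, 16), (13, 8), (13, 9), (16, 8), (16, 9)}; affine count = 14; |E(F_17)| = 15.

Discriminant check: Δ ∝ 4a³ + 27b² = 4·13³ + 27·10² = 4·2197 + 27·100 ≡ 13 (mod 17). Nonzero ⇒ E is nonsingular.
For each x ∈ F_17, compute rhs = x³ + 13·x + 10 mod 17, then count y ∈ F_17 with y² ≡ rhs.
  x = 0: rhs = 10, matching y values: none (0 points).
  x = 1: rhs = 7, matching y values: none (0 points).
  x = 2: rhs = 10, matching y values: none (0 points).
  x = 3: rhs = 8, matching y values: 5, 12 (2 points).
  x = 4: rhs = 7, matching y values: none (0 points).
  x = 5: rhs = 13, matching y values: 8, 9 (2 points).
  x = 6: rhs = 15, matching y values: 7, 10 (2 points).
  x = 7: rhs = 2, matching y values: 6, 11 (2 points).
  x = 8: rhs = 14, matching y values: none (0 points).
  x = 9: rhs = 6, matching y values: none (0 points).
  x = 10: rhs = 1, matching y values: 1, 16 (2 points).
  x = 11: rhs = 5, matching y values: none (0 points).
  x = 12: rhs = 7, matching y values: none (0 points).
  x = 13: rhs = 13, matching y values: 8, 9 (2 points).
  x = 14: rhs = 12, matching y values: none (0 points).
  x = 15: rhs = 10, matching y values: none (0 points).
  x = 16: rhs = 13, matching y values: 8, 9 (2 points).
Total affine count: 14.
Full point count |E(F_17)| = 14 + 1 = 15.
Hasse bound: |15 − (17+1)| = |-3| = 3 ≤ 2√17 ≈ 8.2462 ✓.


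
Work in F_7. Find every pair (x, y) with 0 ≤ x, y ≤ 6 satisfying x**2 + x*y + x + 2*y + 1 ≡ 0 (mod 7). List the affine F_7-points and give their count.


Affine F_7-points: {(0, 3), (1, 6), (2, 0), (3, 3), (4, 0), (6, 6)}; count = 6.

For each of the 49 pairs (x, y) ∈ F_7², evaluate f(x, y) mod 7. Record the zeros.
  x = 0: [0↦1, 1↦3, 2↦5, 3↦0, 4↦2, 5↦4, 6↦6]  zeros at y ∈ {3}
  x = 1: [0↦3, 1↦6, 2↦2, 3↦5, 4↦1, 5↦4, 6↦0]  zeros at y ∈ {6}
  x = 2: [0↦0, 1↦4, 2↦1, 3↦5, 4↦2, 5↦6, 6↦3]  zeros at y ∈ {0}
  x = 3: [0↦6, 1↦4, 2↦2, 3↦0, 4↦5, 5↦3, 6↦1]  zeros at y ∈ {3}
  x = 4: [0↦0, 1↦6, 2↦5, 3↦4, 4↦3, 5↦2, 6↦1]  zeros at y ∈ {0}
  x = 5: [0↦3, 1↦3, 2↦3, 3↦3, 4↦3, 5↦3, 6↦3]  zeros at y ∈ ∅
  x = 6: [0↦1, 1↦2, 2↦3, 3↦4, 4↦5, 5↦6, 6↦0]  zeros at y ∈ {6}
Collecting zeros: affine points = {(0, 3), (1, 6), (2, 0), (3, 3), (4, 0), (6, 6)}.
Total count |C(F_7)_aff| = 6.


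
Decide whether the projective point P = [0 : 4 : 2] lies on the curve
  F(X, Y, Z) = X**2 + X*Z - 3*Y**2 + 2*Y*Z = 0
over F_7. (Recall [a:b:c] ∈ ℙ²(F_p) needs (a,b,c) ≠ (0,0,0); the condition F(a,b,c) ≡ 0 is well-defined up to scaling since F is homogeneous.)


F(0,4,2) ≡ 3 (mod 7); P is NOT on the curve.

Evaluate F(0, 4, 2) term-by-term (mod 7).
  X**2 ↦ 1·0·1·1 = 0
  X*Z ↦ 1·0·1·2 = 0
  -3*Y**2 ↦ -3·1·16·1 = -48
  2*Y*Z ↦ 2·1·4·2 = 16
Sum: F(0, 4, 2) = (0) + (0) + (-48) + (16) = -32.
Reducing mod 7: -32 ≡ 3 (mod 7).
Since F(a, b, c) ≡ 3 ≠ 0 (mod 7), P does NOT lie on the curve.


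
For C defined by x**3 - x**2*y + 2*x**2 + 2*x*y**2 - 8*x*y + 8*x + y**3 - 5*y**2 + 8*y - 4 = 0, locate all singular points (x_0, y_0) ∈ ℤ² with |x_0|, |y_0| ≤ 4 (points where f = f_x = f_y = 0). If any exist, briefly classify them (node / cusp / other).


Singular points: {(0, 2)}; classification: cusp.

Compute partial derivatives:
  f_x = 3*x**2 - 2*x*y + 4*x + 2*y**2 - 8*y + 8.
  f_y = -x**2 + 4*x*y - 8*x + 3*y**2 - 10*y + 8.
Scan x_0 ∈ {−4, ..., 4}. For each x_0, f_y(x_0, y) is a polynomial in y; find its integer roots y ∈ {−4, ..., 4}, then test f_x and f at those candidates.
  x = -4: f_y(-4, y) = 3*y**2 - 26*y + 24; no integer root y with |y| ≤ 4.
  x = -3: f_y(-3, y) = 3*y**2 - 22*y + 23; no integer root y with |y| ≤ 4.
  x = -2: f_y(-2, y) = 3*y**2 - 18*y + 20; no integer root y with |y| ≤ 4.
  x = -1: f_y(-1, y) = 3*y**2 - 14*y + 15; vanishes at y ∈ {3}. (-1, 3): f_x = 7 ≠ 0.
  x = 0: f_y(0, y) = 3*y**2 - 10*y + 8; vanishes at y ∈ {2}. (0, 2): f_x = 0, f = 0 — SINGULAR.
  x = 1: f_y(1, y) = 3*y**2 - 6*y - 1; no integer root y with |y| ≤ 4.
  x = 2: f_y(2, y) = 3*y**2 - 2*y - 12; no integer root y with |y| ≤ 4.
  x = 3: f_y(3, y) = 3*y**2 + 2*y - 25; no integer root y with |y| ≤ 4.
  x = 4: f_y(4, y) = 3*y**2 + 6*y - 40; no integer root y with |y| ≤ 4.
Only singular point on the grid: (0, 2).
Classify: substitute x = 0 + u, y = 2 + v and expand: f = u**3 - u**2*v + 2*u*v**2 + v**3 + v**2.
No constant or linear terms (consistent with a singular point). Quadratic part: v**2. Cubic part: u**3 - u**2*v + 2*u*v**2 + v**3.
The quadratic part v**2 is a perfect square, so there is a single (double) tangent line v = 0, i.e. y = 2. Restricting the cubic part to that line (v = 0) leaves u**3 ≠ 0, so f is not divisible by v and the branch is v² ≈ -u**3 to lowest order — this is a cusp.
Classification: cusp.


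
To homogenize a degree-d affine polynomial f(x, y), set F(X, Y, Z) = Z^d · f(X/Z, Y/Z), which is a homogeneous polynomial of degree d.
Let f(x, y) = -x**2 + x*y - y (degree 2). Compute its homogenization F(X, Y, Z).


F(X, Y, Z) = -X**2 + X*Y - Y*Z

deg(f) = 2.
Substitute x = X/Z, y = Y/Z into f, then multiply by Z^2.
  monomial -1·x^2·y^0 ↦ -1·X^2·Y^0·Z^0.
  monomial 1·x^1·y^1 ↦ 1·X^1·Y^1·Z^0.
  monomial -1·x^0·y^1 ↦ -1·X^0·Y^1·Z^1.
Collecting: F(X, Y, Z) = -X**2 + X*Y - Y*Z.


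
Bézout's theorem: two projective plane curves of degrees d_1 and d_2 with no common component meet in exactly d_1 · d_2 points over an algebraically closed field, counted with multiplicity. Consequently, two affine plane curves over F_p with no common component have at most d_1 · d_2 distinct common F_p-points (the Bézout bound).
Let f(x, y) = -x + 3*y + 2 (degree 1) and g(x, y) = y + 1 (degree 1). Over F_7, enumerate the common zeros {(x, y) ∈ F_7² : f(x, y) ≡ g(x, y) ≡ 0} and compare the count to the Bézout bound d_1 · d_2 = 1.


Common zeros: {(6, 6)}; count = 1; Bézout bound = 1.

deg(f) = 1, deg(g) = 1, so Bézout bound = 1.
Scan x ∈ F_7. For each x, list the y ∈ F_7 with f(x, y) ≡ 0 and those with g(x, y) ≡ 0 (mod 7); the common zeros in that column are the intersection.
  x = 0: f ≡ 0 at y ∈ {4}; g ≡ 0 at y ∈ {6}; common: ∅.
  x = 1: f ≡ 0 at y ∈ {2}; g ≡ 0 at y ∈ {6}; common: ∅.
  x = 2: f ≡ 0 at y ∈ {0}; g ≡ 0 at y ∈ {6}; common: ∅.
  x = 3: f ≡ 0 at y ∈ {5}; g ≡ 0 at y ∈ {6}; common: ∅.
  x = 4: f ≡ 0 at y ∈ {3}; g ≡ 0 at y ∈ {6}; common: ∅.
  x = 5: f ≡ 0 at y ∈ {1}; g ≡ 0 at y ∈ {6}; common: ∅.
  x = 6: f ≡ 0 at y ∈ {6}; g ≡ 0 at y ∈ {6}; common: {6}.
Collecting: common zeros = {(6, 6)}, so the count is 1.
Comparison with the Bézout bound: 1 ≤ 1 = deg(f)·deg(g), as expected for curves with no common component (the bound is attained).


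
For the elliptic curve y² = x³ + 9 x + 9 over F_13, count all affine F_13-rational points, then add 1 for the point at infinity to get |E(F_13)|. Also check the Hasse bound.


Affine points = {(0, 3), (0, 10), (2, 3), (2, 10), (5, 6), (5, 7), (7, 5), (7, 8), (9, 0), (11, 3), (11, 10), (12, 5), (12, 8)}; affine count = 13; |E(F_13)| = 14.

Discriminant check: Δ ∝ 4a³ + 27b² = 4·9³ + 27·9² = 4·729 + 27·81 ≡ 7 (mod 13). Nonzero ⇒ E is nonsingular.
For each x ∈ F_13, compute rhs = x³ + 9·x + 9 mod 13, then count y ∈ F_13 with y² ≡ rhs.
  x = 0: rhs = 9, matching y values: 3, 10 (2 points).
  x = 1: rhs = 6, matching y values: none (0 points).
  x = 2: rhs = 9, matching y values: 3, 10 (2 points).
  x = 3: rhs = 11, matching y values: none (0 points).
  x = 4: rhs = 5, matching y values: none (0 points).
  x = 5: rhs = 10, matching y values: 6, 7 (2 points).
  x = 6: rhs = 6, matching y values: none (0 points).
  x = 7: rhs = 12, matching y values: 5, 8 (2 points).
  x = 8: rhs = 8, matching y values: none (0 points).
  x = 9: rhs = 0, matching y values: 0 (1 points).
  x = 10: rhs = 7, matching y values: none (0 points).
  x = 11: rhs = 9, matching y values: 3, 10 (2 points).
  x = 12: rhs = 12, matching y values: 5, 8 (2 points).
Total affine count: 13.
Full point count |E(F_13)| = 13 + 1 = 14.
Hasse bound: |14 − (13+1)| = |0| = 0 ≤ 2√13 ≈ 7.2111 ✓.


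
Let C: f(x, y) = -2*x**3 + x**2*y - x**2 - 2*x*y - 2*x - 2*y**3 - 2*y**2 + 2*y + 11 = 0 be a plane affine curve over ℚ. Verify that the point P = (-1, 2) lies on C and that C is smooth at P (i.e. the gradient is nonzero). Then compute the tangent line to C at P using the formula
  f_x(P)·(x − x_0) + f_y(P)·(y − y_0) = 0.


Tangent line at P: -14*x - 27*y + 40 = 0.

Step 1: f(-1, 2) = 0, so P lies on C.
Step 2: partial derivatives
  f_x(x, y) = -6*x**2 + 2*x*y - 2*x - 2*y - 2, f_y(x, y) = x**2 - 2*x - 6*y**2 - 4*y + 2.
  f_x(P) = -14, f_y(P) = -27 (gradient nonzero, so P is smooth).
Step 3: tangent line at P: -14·(x − -1) + -27·(y − 2) = 0.
Expanding: -14*x - 27*y + 40 = 0.


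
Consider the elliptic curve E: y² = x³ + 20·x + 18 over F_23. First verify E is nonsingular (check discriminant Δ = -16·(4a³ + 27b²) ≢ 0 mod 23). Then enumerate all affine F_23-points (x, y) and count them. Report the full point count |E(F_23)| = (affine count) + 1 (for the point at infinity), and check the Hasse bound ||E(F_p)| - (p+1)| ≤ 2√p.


Affine points = {(0, 8), (0, 15), (1, 4), (1, 19), (3, 6), (3, 17), (4, 1), (4, 22), (5, 6), (5, 17), (6, 3), (6, 20), (7, 8), (7, 15), (8, 0), (12, 10), (12, 13), (14, 11), (14, 12), (15, 6), (15, 17), (16, 8), (16, 15), (17, 2), (17, 21), (18, 0), (19, 9), (19, 14), (20, 0), (21, 4), (21, 19)}; affine count = 31; |E(F_23)| = 32.

Discriminant check: Δ ∝ 4a³ + 27b² = 4·20³ + 27·18² = 4·8000 + 27·324 ≡ 15 (mod 23). Nonzero ⇒ E is nonsingular.
For each x ∈ F_23, compute rhs = x³ + 20·x + 18 mod 23, then count y ∈ F_23 with y² ≡ rhs.
  x = 0: rhs = 18, matching y values: 8, 15 (2 points).
  x = 1: rhs = 16, matching y values: 4, 19 (2 points).
  x = 2: rhs = 20, matching y values: none (0 points).
  x = 3: rhs = 13, matching y values: 6, 17 (2 points).
  x = 4: rhs = 1, matching y values: 1, 22 (2 points).
  x = 5: rhs = 13, matching y values: 6, 17 (2 points).
  x = 6: rhs = 9, matching y values: 3, 20 (2 points).
  x = 7: rhs = 18, matching y values: 8, 15 (2 points).
  x = 8: rhs = 0, matching y values: 0 (1 points).
  x = 9: rhs = 7, matching y values: none (0 points).
  x = 10: rhs = 22, matching y values: none (0 points).
  x = 11: rhs = 5, matching y values: none (0 points).
  x = 12: rhs = 8, matching y values: 10, 13 (2 points).
  x = 13: rhs = 14, matching y values: none (0 points).
  x = 14: rhs = 6, matching y values: 11, 12 (2 points).
  x = 15: rhs = 13, matching y values: 6, 17 (2 points).
  x = 16: rhs = 18, matching y values: 8, 15 (2 points).
  x = 17: rhs = 4, matching y values: 2, 21 (2 points).
  x = 18: rhs = 0, matching y values: 0 (1 points).
  x = 19: rhs = 12, matching y values: 9, 14 (2 points).
  x = 20: rhs = 0, matching y values: 0 (1 points).
  x = 21: rhs = 16, matching y values: 4, 19 (2 points).
  x = 22: rhs = 20, matching y values: none (0 points).
Total affine count: 31.
Full point count |E(F_23)| = 31 + 1 = 32.
Hasse bound: |32 − (23+1)| = |8| = 8 ≤ 2√23 ≈ 9.5917 ✓.
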